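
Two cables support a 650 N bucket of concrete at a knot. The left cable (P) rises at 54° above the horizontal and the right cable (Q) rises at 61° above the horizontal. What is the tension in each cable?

T_P = 347.7 N, T_Q = 421.6 N

ΣF_x = 0: −T_P·cos54° + T_Q·cos61° = 0 → T_Q = 1.2124·T_P.
ΣF_y = 0: T_P·sin54° + T_Q·sin61° = 650.
Substitute: T_P·(0.809017 + 1.2124·0.87462) = 650 → T_P = 347.704 ≈ 347.7 N.
Then T_Q = 1.2124 × 347.704 = 421.6 N.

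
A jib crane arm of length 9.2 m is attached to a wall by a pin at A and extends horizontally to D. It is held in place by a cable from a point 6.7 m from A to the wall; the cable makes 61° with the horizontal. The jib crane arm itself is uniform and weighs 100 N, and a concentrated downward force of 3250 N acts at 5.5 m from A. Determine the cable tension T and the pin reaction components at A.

T = 3129 N, A_x = 1517 N, A_y = 613.4 N

ΣM about A: T·sin61°·6.7 − 100·4.6 − 3250·5.5 = 0 → T = 18335/(6.7·0.87462) = 3128.86 ≈ 3129 N.
ΣF_x = 0: A_x − T·cos61° = 0 → A_x = 3128.86 × 0.48481 = 1517 N.
ΣF_y = 0: A_y + T·sin61° − 100 − 3250 = 0 → A_y = 3350 − 3128.86 × 0.87462 = 613.4 N.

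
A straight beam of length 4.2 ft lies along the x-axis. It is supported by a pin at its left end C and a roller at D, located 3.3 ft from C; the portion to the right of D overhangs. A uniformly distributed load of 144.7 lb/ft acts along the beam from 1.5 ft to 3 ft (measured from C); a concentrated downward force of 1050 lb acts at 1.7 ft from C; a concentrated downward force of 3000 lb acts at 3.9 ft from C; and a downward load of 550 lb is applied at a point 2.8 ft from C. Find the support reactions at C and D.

C_x = 0, C_y = 116.0 lb, D_y = 4701 lb

Resultant of the distributed load: 144.7 × 1.5 = 217.05 lb at 2.25 ft from C.
Moments about C: D_y·3.3 − (144.7·1.5)·2.25 − 1050·1.7 − 3000·3.9 − 550·2.8 = 0 → D_y = 15513.3625/3.3 = 4701.02 ≈ 4701 lb.
ΣF_y = 0: C_y + 4701.02 − 144.7·1.5 − 1050 − 3000 − 550 = 0 → C_y = 116.0 lb.
ΣF_x = 0: no horizontal applied forces, so C_x = 0.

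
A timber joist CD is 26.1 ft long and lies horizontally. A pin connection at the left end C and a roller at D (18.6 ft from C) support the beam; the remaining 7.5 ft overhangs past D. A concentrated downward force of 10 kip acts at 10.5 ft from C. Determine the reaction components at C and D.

C_x = 0, C_y = 4.355 kip, D_y = 5.645 kip

ΣM about C: D_y·18.6 − 10·10.5 = 0 → D_y = 105/18.6 = 5.64516 ≈ 5.645 kip.
ΣF_y = 0: C_y + 5.64516 − 10 = 0 → C_y = 4.355 kip.
ΣF_x = 0: no horizontal applied forces, so C_x = 0.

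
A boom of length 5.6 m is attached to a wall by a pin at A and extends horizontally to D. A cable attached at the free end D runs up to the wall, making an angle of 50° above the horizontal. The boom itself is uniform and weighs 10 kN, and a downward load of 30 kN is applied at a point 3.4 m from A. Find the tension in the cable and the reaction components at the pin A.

T = 30.30 kN, A_x = 19.48 kN, A_y = 16.79 kN

ΣM about A: T·sin50°·5.6 − 10·2.8 − 30·3.4 = 0 → T = 130/(5.6·0.766044) = 30.3041 ≈ 30.30 kN.
ΣF_x = 0: A_x − T·cos50° = 0 → A_x = 30.3041 × 0.642788 = 19.48 kN.
ΣF_y = 0: A_y + T·sin50° − 10 − 30 = 0 → A_y = 40 − 30.3041 × 0.766044 = 16.79 kN.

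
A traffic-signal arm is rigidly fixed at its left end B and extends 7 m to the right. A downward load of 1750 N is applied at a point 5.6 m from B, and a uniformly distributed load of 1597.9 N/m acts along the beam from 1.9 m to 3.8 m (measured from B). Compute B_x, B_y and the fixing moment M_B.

B_x = 0, B_y = 4786 N, M_B = 18450 N·m

Resultant of the distributed load: 1597.9 × 1.9 = 3036.01 N at 2.85 m from B.
ΣF_x = 0: B_x = 0.
ΣF_y = 0: B_y − 1750 − 1597.9·1.9 = 0 → B_y = 4786 N.
ΣM about B: M_B − 1750·5.6 − (1597.9·1.9)·2.85 = 0 → M_B = 18450 N·m.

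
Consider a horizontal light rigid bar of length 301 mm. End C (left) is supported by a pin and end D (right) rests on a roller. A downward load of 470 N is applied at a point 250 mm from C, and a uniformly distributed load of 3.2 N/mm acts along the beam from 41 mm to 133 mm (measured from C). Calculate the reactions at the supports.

Resultant of the distributed load: 3.2 × 92 = 294.4 N at 87 mm from C.
ΣM about C: D_y·301 − 470·250 − (3.2·92)·87 = 0 → D_y = 143112.8/301 = 475.458 ≈ 475.5 N.
ΣF_y = 0: C_y + 475.458 − 470 − 3.2·92 = 0 → C_y = 288.9 N.
ΣF_x = 0: no horizontal applied forces, so C_x = 0.

C_x = 0, C_y = 288.9 N, D_y = 475.5 N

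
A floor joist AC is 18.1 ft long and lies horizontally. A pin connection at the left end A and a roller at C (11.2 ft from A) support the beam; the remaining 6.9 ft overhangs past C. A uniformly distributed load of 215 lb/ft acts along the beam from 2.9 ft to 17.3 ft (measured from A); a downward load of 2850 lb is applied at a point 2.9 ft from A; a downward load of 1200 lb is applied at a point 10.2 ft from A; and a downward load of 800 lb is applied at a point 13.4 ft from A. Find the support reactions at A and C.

A_x = 0, A_y = 2366 lb, C_y = 5580 lb

Resultant of the distributed load: 215 × 14.4 = 3096 lb at 10.1 ft from A.
Taking moments about A: C_y·11.2 − (215·14.4)·10.1 − 2850·2.9 − 1200·10.2 − 800·13.4 = 0 → C_y = 62494.6/11.2 = 5579.88 ≈ 5580 lb.
ΣF_y = 0: A_y + 5579.88 − 215·14.4 − 2850 − 1200 − 800 = 0 → A_y = 2366 lb.
ΣF_x = 0: no horizontal applied forces, so A_x = 0.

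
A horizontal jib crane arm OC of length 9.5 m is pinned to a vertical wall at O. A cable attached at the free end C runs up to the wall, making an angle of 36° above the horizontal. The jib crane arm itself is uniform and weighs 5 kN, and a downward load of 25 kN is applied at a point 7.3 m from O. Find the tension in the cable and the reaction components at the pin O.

T = 36.94 kN, O_x = 29.88 kN, O_y = 8.289 kN

ΣM about O: T·sin36°·9.5 − 5·4.75 − 25·7.3 = 0 → T = 206.25/(9.5·0.587785) = 36.9362 ≈ 36.94 kN.
ΣF_x = 0: O_x − T·cos36° = 0 → O_x = 36.9362 × 0.809017 = 29.88 kN.
ΣF_y = 0: O_y + T·sin36° − 5 − 25 = 0 → O_y = 30 − 36.9362 × 0.587785 = 8.289 kN.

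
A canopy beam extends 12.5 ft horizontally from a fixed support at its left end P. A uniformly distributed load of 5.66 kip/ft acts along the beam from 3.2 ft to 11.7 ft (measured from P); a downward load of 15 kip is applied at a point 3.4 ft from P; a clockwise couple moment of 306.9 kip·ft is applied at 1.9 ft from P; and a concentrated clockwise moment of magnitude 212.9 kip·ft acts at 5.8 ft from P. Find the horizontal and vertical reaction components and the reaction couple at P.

P_x = 0, P_y = 63.11 kip, M_P = 929.2 kip·ft

Resultant of the distributed load: 5.66 × 8.5 = 48.11 kip at 7.45 ft from P.
ΣF_x = 0: P_x = 0.
ΣF_y = 0: P_y − 5.66·8.5 − 15 = 0 → P_y = 63.11 kip.
ΣM about P: M_P − (5.66·8.5)·7.45 − 15·3.4 − 306.9 − 212.9 = 0 → M_P = 929.2 kip·ft.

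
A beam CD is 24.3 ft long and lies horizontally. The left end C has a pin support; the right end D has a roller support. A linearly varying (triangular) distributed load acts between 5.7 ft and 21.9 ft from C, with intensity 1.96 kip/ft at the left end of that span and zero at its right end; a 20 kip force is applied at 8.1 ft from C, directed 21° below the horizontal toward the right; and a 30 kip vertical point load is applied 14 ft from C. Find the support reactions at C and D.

C_x = -18.67 kip, C_y = 26.12 kip, D_y = 26.93 kip

Resultant of the triangular load: ½ × 1.96 × 16.2 = 15.876 kip, acting at 11.1 ft from C (one-third of the span from the peak).
ΣM about C: D_y·24.3 − (½·1.96·16.2)·11.1 − 20·sin21°·8.1 − 30·14 = 0 → D_y = 654.279/24.3 = 26.9251 ≈ 26.93 kip.
ΣF_y = 0: C_y + 26.9251 − ½·1.96·16.2 − 20·sin21° − 30 = 0 → C_y = 26.12 kip.
ΣF_x = 0: C_x + 20·cos21° = 0 → C_x = -18.67 kip.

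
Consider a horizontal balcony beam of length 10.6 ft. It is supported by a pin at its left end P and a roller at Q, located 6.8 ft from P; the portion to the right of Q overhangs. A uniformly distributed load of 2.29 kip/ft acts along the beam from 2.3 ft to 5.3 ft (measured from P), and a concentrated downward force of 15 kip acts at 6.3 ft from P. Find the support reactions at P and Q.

P_x = 0, P_y = 4.134 kip, Q_y = 17.74 kip

Resultant of the distributed load: 2.29 × 3 = 6.87 kip at 3.8 ft from P.
ΣM about P: Q_y·6.8 − (2.29·3)·3.8 − 15·6.3 = 0 → Q_y = 120.606/6.8 = 17.7362 ≈ 17.74 kip.
ΣF_y = 0: P_y + 17.7362 − 2.29·3 − 15 = 0 → P_y = 4.134 kip.
ΣF_x = 0: no horizontal applied forces, so P_x = 0.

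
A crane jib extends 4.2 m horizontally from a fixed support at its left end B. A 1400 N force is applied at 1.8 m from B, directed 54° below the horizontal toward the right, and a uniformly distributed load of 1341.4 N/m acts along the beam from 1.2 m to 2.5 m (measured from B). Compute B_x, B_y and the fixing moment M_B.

Resultant of the distributed load: 1341.4 × 1.3 = 1743.82 N at 1.85 m from B.
ΣF_x = 0: B_x + 1400·cos54° = 0 → B_x = -822.9 N.
ΣF_y = 0: B_y − 1400·sin54° − 1341.4·1.3 = 0 → B_y = 2876 N.
ΣM about B: M_B − 1400·sin54°·1.8 − (1341.4·1.3)·1.85 = 0 → M_B = 5265 N·m.

B_x = -822.9 N, B_y = 2876 N, M_B = 5265 N·m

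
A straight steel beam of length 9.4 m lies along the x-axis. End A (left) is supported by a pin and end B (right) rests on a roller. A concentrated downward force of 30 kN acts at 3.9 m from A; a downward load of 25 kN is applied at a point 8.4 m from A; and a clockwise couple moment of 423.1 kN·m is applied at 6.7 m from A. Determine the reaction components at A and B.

Taking moments about A: B_y·9.4 − 30·3.9 − 25·8.4 − 423.1 = 0 → B_y = 750.1/9.4 = 79.7979 ≈ 79.80 kN.
ΣF_y = 0: A_y + 79.7979 − 30 − 25 = 0 → A_y = -24.80 kN.
ΣF_x = 0: no horizontal applied forces, so A_x = 0.

A_x = 0, A_y = -24.80 kN, B_y = 79.80 kN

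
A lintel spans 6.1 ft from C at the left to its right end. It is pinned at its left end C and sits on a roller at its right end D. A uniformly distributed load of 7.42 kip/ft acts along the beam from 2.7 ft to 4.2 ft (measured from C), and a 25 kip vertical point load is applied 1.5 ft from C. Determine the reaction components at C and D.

C_x = 0, C_y = 23.69 kip, D_y = 12.44 kip

Resultant of the distributed load: 7.42 × 1.5 = 11.13 kip at 3.45 ft from C.
Moments about C: D_y·6.1 − (7.42·1.5)·3.45 − 25·1.5 = 0 → D_y = 75.8985/6.1 = 12.4424 ≈ 12.44 kip.
ΣF_y = 0: C_y + 12.4424 − 7.42·1.5 − 25 = 0 → C_y = 23.69 kip.
ΣF_x = 0: no horizontal applied forces, so C_x = 0.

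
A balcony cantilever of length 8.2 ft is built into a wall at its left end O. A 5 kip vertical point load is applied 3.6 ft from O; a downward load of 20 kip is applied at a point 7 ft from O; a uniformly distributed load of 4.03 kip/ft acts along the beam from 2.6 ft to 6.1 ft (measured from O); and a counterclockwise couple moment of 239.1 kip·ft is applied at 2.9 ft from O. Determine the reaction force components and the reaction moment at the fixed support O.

O_x = 0, O_y = 39.10 kip, M_O = -19.74 kip·ft

Resultant of the distributed load: 4.03 × 3.5 = 14.105 kip at 4.35 ft from O.
ΣF_x = 0: O_x = 0.
ΣF_y = 0: O_y − 5 − 20 − 4.03·3.5 = 0 → O_y = 39.10 kip.
ΣM about O: M_O − 5·3.6 − 20·7 − (4.03·3.5)·4.35 + 239.1 = 0 → M_O = -19.74 kip·ft.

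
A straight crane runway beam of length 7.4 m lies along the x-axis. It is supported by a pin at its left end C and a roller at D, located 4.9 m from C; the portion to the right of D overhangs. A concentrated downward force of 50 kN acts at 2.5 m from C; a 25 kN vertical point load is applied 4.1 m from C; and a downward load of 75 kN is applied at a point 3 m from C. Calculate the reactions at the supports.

ΣM about C: D_y·4.9 − 50·2.5 − 25·4.1 − 75·3 = 0 → D_y = 452.5/4.9 = 92.3469 ≈ 92.35 kN.
ΣF_y = 0: C_y + 92.3469 − 50 − 25 − 75 = 0 → C_y = 57.65 kN.
ΣF_x = 0: no horizontal applied forces, so C_x = 0.

C_x = 0, C_y = 57.65 kN, D_y = 92.35 kN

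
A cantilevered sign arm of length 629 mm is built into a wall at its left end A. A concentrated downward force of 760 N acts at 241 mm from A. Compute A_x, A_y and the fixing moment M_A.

A_x = 0, A_y = 760.0 N, M_A = 183200 N·mm

ΣF_x = 0: A_x = 0.
ΣF_y = 0: A_y − 760 = 0 → A_y = 760.0 N.
ΣM about A: M_A − 760·241 = 0 → M_A = 183200 N·mm.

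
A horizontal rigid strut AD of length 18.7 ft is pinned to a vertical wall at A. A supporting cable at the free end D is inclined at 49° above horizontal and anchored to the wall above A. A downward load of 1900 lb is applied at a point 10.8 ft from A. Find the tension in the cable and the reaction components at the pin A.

ΣM about A: T·sin49°·18.7 − 1900·10.8 = 0 → T = 20520/(18.7·0.75471) = 1453.97 ≈ 1454 lb.
ΣF_x = 0: A_x − T·cos49° = 0 → A_x = 1453.97 × 0.656059 = 953.9 lb.
ΣF_y = 0: A_y + T·sin49° − 1900 = 0 → A_y = 1900 − 1453.97 × 0.75471 = 802.7 lb.

T = 1454 lb, A_x = 953.9 lb, A_y = 802.7 lb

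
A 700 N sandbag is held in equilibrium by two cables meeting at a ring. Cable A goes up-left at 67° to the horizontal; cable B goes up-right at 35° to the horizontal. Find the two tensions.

T_A = 586.2 N, T_B = 279.6 N

ΣF_x = 0: −T_A·cos67° + T_B·cos35° = 0 → T_B = 0.476995·T_A.
ΣF_y = 0: T_A·sin67° + T_B·sin35° = 700.
Substitute: T_A·(0.920505 + 0.476995·0.573576) = 700 → T_A = 586.217 ≈ 586.2 N.
Then T_B = 0.476995 × 586.217 = 279.6 N.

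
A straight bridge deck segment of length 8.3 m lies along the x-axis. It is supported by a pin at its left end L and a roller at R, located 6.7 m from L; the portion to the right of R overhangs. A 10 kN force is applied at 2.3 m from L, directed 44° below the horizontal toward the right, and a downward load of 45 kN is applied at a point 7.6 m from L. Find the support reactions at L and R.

L_x = -7.193 kN, L_y = -1.483 kN, R_y = 53.43 kN

ΣM about L: R_y·6.7 − 10·sin44°·2.3 − 45·7.6 = 0 → R_y = 357.977/6.7 = 53.4294 ≈ 53.43 kN.
ΣF_y = 0: L_y + 53.4294 − 10·sin44° − 45 = 0 → L_y = -1.483 kN.
ΣF_x = 0: L_x + 10·cos44° = 0 → L_x = -7.193 kN.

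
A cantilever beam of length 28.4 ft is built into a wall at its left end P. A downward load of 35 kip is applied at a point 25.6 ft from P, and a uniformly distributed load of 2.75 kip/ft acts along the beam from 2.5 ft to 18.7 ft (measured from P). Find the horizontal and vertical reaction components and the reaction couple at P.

P_x = 0, P_y = 79.55 kip, M_P = 1368 kip·ft

Resultant of the distributed load: 2.75 × 16.2 = 44.55 kip at 10.6 ft from P.
ΣF_x = 0: P_x = 0.
ΣF_y = 0: P_y − 35 − 2.75·16.2 = 0 → P_y = 79.55 kip.
ΣM about P: M_P − 35·25.6 − (2.75·16.2)·10.6 = 0 → M_P = 1368 kip·ft.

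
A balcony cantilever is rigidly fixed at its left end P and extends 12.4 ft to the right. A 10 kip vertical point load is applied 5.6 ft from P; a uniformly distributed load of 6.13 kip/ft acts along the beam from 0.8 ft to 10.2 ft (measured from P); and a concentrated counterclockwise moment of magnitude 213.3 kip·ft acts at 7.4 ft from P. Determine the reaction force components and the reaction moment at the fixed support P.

P_x = 0, P_y = 67.62 kip, M_P = 159.6 kip·ft

Resultant of the distributed load: 6.13 × 9.4 = 57.622 kip at 5.5 ft from P.
ΣF_x = 0: P_x = 0.
ΣF_y = 0: P_y − 10 − 6.13·9.4 = 0 → P_y = 67.62 kip.
ΣM about P: M_P − 10·5.6 − (6.13·9.4)·5.5 + 213.3 = 0 → M_P = 159.6 kip·ft.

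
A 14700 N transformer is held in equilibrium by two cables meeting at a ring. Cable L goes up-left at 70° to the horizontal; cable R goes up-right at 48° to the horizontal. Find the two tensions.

T_L = 11140 N, T_R = 5694 N

ΣF_x = 0: −T_L·cos70° + T_R·cos48° = 0 → T_R = 0.511141·T_L.
ΣF_y = 0: T_L·sin70° + T_R·sin48° = 14700.
Substitute: T_L·(0.939693 + 0.511141·0.743145) = 14700 → T_L = 11140.2 ≈ 11140 N.
Then T_R = 0.511141 × 11140.2 = 5694 N.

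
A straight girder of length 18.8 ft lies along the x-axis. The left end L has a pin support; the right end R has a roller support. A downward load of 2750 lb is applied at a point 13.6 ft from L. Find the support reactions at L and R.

Taking moments about L: R_y·18.8 − 2750·13.6 = 0 → R_y = 37400/18.8 = 1989.36 ≈ 1989 lb.
ΣF_y = 0: L_y + 1989.36 − 2750 = 0 → L_y = 760.6 lb.
ΣF_x = 0: no horizontal applied forces, so L_x = 0.

L_x = 0, L_y = 760.6 lb, R_y = 1989 lb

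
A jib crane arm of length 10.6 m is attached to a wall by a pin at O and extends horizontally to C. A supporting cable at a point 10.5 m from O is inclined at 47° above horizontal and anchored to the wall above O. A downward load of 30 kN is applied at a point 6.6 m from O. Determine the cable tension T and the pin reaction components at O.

ΣM about O: T·sin47°·10.5 − 30·6.6 = 0 → T = 198/(10.5·0.731354) = 25.7839 ≈ 25.78 kN.
ΣF_x = 0: O_x − T·cos47° = 0 → O_x = 25.7839 × 0.681998 = 17.58 kN.
ΣF_y = 0: O_y + T·sin47° − 30 = 0 → O_y = 30 − 25.7839 × 0.731354 = 11.14 kN.

T = 25.78 kN, O_x = 17.58 kN, O_y = 11.14 kN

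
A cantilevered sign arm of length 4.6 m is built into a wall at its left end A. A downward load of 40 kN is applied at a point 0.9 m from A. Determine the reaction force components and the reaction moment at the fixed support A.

ΣF_x = 0: A_x = 0.
ΣF_y = 0: A_y − 40 = 0 → A_y = 40.00 kN.
ΣM about A: M_A − 40·0.9 = 0 → M_A = 36.00 kN·m.

A_x = 0, A_y = 40.00 kN, M_A = 36.00 kN·m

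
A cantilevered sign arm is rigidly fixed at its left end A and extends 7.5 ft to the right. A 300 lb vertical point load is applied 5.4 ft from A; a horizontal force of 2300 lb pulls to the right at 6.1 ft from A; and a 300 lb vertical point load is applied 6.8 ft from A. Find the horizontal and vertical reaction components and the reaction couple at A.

ΣF_x = 0: A_x + 2300 = 0 → A_x = -2300 lb.
ΣF_y = 0: A_y − 300 − 300 = 0 → A_y = 600.0 lb.
ΣM about A: M_A − 300·5.4 − 300·6.8 = 0 → M_A = 3660 lb·ft.

A_x = -2300 lb, A_y = 600.0 lb, M_A = 3660 lb·ft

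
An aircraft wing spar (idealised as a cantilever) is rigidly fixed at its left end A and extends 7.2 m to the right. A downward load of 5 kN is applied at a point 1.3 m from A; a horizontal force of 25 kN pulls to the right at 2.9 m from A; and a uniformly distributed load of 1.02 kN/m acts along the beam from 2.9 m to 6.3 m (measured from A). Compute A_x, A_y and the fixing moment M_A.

A_x = -25.00 kN, A_y = 8.468 kN, M_A = 22.45 kN·m

Resultant of the distributed load: 1.02 × 3.4 = 3.468 kN at 4.6 m from A.
ΣF_x = 0: A_x + 25 = 0 → A_x = -25.00 kN.
ΣF_y = 0: A_y − 5 − 1.02·3.4 = 0 → A_y = 8.468 kN.
ΣM about A: M_A − 5·1.3 − (1.02·3.4)·4.6 = 0 → M_A = 22.45 kN·m.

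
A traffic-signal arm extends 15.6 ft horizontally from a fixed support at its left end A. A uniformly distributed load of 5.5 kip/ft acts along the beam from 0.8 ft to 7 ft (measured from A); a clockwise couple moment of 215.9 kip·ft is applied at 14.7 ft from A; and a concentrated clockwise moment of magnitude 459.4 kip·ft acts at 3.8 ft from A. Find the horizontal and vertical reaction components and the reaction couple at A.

A_x = 0, A_y = 34.10 kip, M_A = 808.3 kip·ft

Resultant of the distributed load: 5.5 × 6.2 = 34.1 kip at 3.9 ft from A.
ΣF_x = 0: A_x = 0.
ΣF_y = 0: A_y − 5.5·6.2 = 0 → A_y = 34.10 kip.
ΣM about A: M_A − (5.5·6.2)·3.9 − 215.9 − 459.4 = 0 → M_A = 808.3 kip·ft.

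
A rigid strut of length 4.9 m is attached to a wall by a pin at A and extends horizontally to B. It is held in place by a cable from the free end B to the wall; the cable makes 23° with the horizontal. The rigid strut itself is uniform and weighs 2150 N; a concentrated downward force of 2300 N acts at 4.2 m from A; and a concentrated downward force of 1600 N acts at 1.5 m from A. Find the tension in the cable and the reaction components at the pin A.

T = 9050 N, A_x = 8331 N, A_y = 2514 N

ΣM about A: T·sin23°·4.9 − 2150·2.45 − 2300·4.2 − 1600·1.5 = 0 → T = 17327.5/(4.9·0.390731) = 9050.28 ≈ 9050 N.
ΣF_x = 0: A_x − T·cos23° = 0 → A_x = 9050.28 × 0.920505 = 8331 N.
ΣF_y = 0: A_y + T·sin23° − 2150 − 2300 − 1600 = 0 → A_y = 6050 − 9050.28 × 0.390731 = 2514 N.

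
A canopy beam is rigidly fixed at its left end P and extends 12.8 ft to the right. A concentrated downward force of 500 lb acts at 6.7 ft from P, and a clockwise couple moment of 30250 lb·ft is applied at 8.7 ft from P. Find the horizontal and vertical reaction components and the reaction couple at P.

P_x = 0, P_y = 500.0 lb, M_P = 33600 lb·ft

ΣF_x = 0: P_x = 0.
ΣF_y = 0: P_y − 500 = 0 → P_y = 500.0 lb.
ΣM about P: M_P − 500·6.7 − 30250 = 0 → M_P = 33600 lb·ft.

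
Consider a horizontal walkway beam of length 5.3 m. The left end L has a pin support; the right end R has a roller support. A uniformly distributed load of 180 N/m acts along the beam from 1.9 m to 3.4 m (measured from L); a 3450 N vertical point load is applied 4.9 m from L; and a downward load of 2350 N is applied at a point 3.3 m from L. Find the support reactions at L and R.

L_x = 0, L_y = 1282 N, R_y = 4788 N

Resultant of the distributed load: 180 × 1.5 = 270 N at 2.65 m from L.
Moments about L: R_y·5.3 − (180·1.5)·2.65 − 3450·4.9 − 2350·3.3 = 0 → R_y = 25375.5/5.3 = 4787.83 ≈ 4788 N.
ΣF_y = 0: L_y + 4787.83 − 180·1.5 − 3450 − 2350 = 0 → L_y = 1282 N.
ΣF_x = 0: no horizontal applied forces, so L_x = 0.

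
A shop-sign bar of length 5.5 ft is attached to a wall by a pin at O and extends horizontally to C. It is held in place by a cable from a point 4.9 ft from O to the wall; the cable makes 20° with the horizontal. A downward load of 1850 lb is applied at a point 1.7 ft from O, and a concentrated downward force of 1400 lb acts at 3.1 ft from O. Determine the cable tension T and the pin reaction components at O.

T = 4466 lb, O_x = 4197 lb, O_y = 1722 lb

ΣM about O: T·sin20°·4.9 − 1850·1.7 − 1400·3.1 = 0 → T = 7485/(4.9·0.34202) = 4466.26 ≈ 4466 lb.
ΣF_x = 0: O_x − T·cos20° = 0 → O_x = 4466.26 × 0.939693 = 4197 lb.
ΣF_y = 0: O_y + T·sin20° − 1850 − 1400 = 0 → O_y = 3250 − 4466.26 × 0.34202 = 1722 lb.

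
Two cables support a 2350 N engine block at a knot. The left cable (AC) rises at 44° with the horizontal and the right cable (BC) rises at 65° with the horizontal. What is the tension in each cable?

T_AC = 1050 N, T_BC = 1788 N

ΣF_x = 0: −T_AC·cos44° + T_BC·cos65° = 0 → T_BC = 1.7021·T_AC.
ΣF_y = 0: T_AC·sin44° + T_BC·sin65° = 2350.
Substitute: T_AC·(0.694658 + 1.7021·0.906308) = 2350 → T_AC = 1050.38 ≈ 1050 N.
Then T_BC = 1.7021 × 1050.38 = 1788 N.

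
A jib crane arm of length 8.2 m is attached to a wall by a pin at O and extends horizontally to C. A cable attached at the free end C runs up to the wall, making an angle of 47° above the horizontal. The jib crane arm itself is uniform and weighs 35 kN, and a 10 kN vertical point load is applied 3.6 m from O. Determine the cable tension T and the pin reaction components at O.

T = 29.93 kN, O_x = 20.41 kN, O_y = 23.11 kN

ΣM about O: T·sin47°·8.2 − 35·4.1 − 10·3.6 = 0 → T = 179.5/(8.2·0.731354) = 29.9311 ≈ 29.93 kN.
ΣF_x = 0: O_x − T·cos47° = 0 → O_x = 29.9311 × 0.681998 = 20.41 kN.
ΣF_y = 0: O_y + T·sin47° − 35 − 10 = 0 → O_y = 45 − 29.9311 × 0.731354 = 23.11 kN.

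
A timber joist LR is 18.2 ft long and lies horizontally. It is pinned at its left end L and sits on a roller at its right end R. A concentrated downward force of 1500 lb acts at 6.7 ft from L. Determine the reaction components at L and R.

L_x = 0, L_y = 947.8 lb, R_y = 552.2 lb

Moments about L: R_y·18.2 − 1500·6.7 = 0 → R_y = 10050/18.2 = 552.198 ≈ 552.2 lb.
ΣF_y = 0: L_y + 552.198 − 1500 = 0 → L_y = 947.8 lb.
ΣF_x = 0: no horizontal applied forces, so L_x = 0.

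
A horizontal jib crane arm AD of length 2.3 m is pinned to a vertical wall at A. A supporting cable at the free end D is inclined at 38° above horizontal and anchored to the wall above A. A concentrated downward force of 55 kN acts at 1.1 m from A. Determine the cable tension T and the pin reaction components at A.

ΣM about A: T·sin38°·2.3 − 55·1.1 = 0 → T = 60.5/(2.3·0.615661) = 42.7254 ≈ 42.73 kN.
ΣF_x = 0: A_x − T·cos38° = 0 → A_x = 42.7254 × 0.788011 = 33.67 kN.
ΣF_y = 0: A_y + T·sin38° − 55 = 0 → A_y = 55 − 42.7254 × 0.615661 = 28.70 kN.

T = 42.73 kN, A_x = 33.67 kN, A_y = 28.70 kN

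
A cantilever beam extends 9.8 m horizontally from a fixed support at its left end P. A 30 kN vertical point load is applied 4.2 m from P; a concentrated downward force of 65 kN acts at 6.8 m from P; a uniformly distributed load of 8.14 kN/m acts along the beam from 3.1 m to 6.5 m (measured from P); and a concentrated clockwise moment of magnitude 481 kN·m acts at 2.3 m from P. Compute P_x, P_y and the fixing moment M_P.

P_x = 0, P_y = 122.7 kN, M_P = 1182 kN·m

Resultant of the distributed load: 8.14 × 3.4 = 27.676 kN at 4.8 m from P.
ΣF_x = 0: P_x = 0.
ΣF_y = 0: P_y − 30 − 65 − 8.14·3.4 = 0 → P_y = 122.7 kN.
ΣM about P: M_P − 30·4.2 − 65·6.8 − (8.14·3.4)·4.8 − 481 = 0 → M_P = 1182 kN·m.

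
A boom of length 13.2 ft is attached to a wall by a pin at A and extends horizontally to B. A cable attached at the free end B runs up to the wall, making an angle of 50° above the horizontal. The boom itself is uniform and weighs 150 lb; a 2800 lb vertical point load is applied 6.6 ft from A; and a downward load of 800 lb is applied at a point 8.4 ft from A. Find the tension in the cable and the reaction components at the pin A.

T = 2590 lb, A_x = 1665 lb, A_y = 1766 lb

ΣM about A: T·sin50°·13.2 − 150·6.6 − 2800·6.6 − 800·8.4 = 0 → T = 26190/(13.2·0.766044) = 2590.05 ≈ 2590 lb.
ΣF_x = 0: A_x − T·cos50° = 0 → A_x = 2590.05 × 0.642788 = 1665 lb.
ΣF_y = 0: A_y + T·sin50° − 150 − 2800 − 800 = 0 → A_y = 3750 − 2590.05 × 0.766044 = 1766 lb.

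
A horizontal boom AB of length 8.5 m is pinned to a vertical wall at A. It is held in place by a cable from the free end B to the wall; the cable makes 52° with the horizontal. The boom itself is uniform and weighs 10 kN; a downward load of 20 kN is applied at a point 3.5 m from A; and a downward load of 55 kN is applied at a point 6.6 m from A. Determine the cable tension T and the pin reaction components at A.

T = 70.99 kN, A_x = 43.71 kN, A_y = 29.06 kN

ΣM about A: T·sin52°·8.5 − 10·4.25 − 20·3.5 − 55·6.6 = 0 → T = 475.5/(8.5·0.788011) = 70.9903 ≈ 70.99 kN.
ΣF_x = 0: A_x − T·cos52° = 0 → A_x = 70.9903 × 0.615661 = 43.71 kN.
ΣF_y = 0: A_y + T·sin52° − 10 − 20 − 55 = 0 → A_y = 85 − 70.9903 × 0.788011 = 29.06 kN.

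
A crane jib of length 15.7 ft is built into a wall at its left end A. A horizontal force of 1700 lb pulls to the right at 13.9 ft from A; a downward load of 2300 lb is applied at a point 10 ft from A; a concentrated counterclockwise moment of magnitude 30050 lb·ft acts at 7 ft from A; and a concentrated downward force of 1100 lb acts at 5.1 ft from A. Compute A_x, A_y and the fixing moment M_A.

ΣF_x = 0: A_x + 1700 = 0 → A_x = -1700 lb.
ΣF_y = 0: A_y − 2300 − 1100 = 0 → A_y = 3400 lb.
ΣM about A: M_A − 2300·10 + 30050 − 1100·5.1 = 0 → M_A = -1440 lb·ft.

A_x = -1700 lb, A_y = 3400 lb, M_A = -1440 lb·ft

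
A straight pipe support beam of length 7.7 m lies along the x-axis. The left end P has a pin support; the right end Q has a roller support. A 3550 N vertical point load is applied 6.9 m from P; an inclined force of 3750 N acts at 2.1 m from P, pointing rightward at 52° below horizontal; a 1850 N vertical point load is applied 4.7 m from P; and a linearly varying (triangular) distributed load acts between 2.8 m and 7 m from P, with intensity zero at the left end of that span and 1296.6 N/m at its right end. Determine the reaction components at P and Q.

Resultant of the triangular load: ½ × 1296.6 × 4.2 = 2722.86 N, acting at 5.6 m from P (one-third of the span from the peak).
Taking moments about P: Q_y·7.7 − 3550·6.9 − 3750·sin52°·2.1 − 1850·4.7 − (½·1296.6·4.2)·5.6 = 0 → Q_y = 54643.6/7.7 = 7096.57 ≈ 7097 N.
ΣF_y = 0: P_y + 7096.57 − 3550 − 3750·sin52° − 1850 − ½·1296.6·4.2 = 0 → P_y = 3981 N.
ΣF_x = 0: P_x + 3750·cos52° = 0 → P_x = -2309 N.

P_x = -2309 N, P_y = 3981 N, Q_y = 7097 N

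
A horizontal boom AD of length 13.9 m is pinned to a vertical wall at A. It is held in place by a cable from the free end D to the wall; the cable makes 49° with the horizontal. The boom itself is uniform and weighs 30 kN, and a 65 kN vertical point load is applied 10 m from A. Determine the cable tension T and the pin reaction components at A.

T = 81.84 kN, A_x = 53.69 kN, A_y = 33.24 kN

ΣM about A: T·sin49°·13.9 − 30·6.95 − 65·10 = 0 → T = 858.5/(13.9·0.75471) = 81.8362 ≈ 81.84 kN.
ΣF_x = 0: A_x − T·cos49° = 0 → A_x = 81.8362 × 0.656059 = 53.69 kN.
ΣF_y = 0: A_y + T·sin49° − 30 − 65 = 0 → A_y = 95 − 81.8362 × 0.75471 = 33.24 kN.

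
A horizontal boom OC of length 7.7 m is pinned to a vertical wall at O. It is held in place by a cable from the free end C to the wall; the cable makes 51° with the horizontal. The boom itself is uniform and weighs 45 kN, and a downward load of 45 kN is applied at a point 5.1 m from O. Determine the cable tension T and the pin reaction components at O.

ΣM about O: T·sin51°·7.7 − 45·3.85 − 45·5.1 = 0 → T = 402.75/(7.7·0.777146) = 67.3042 ≈ 67.30 kN.
ΣF_x = 0: O_x − T·cos51° = 0 → O_x = 67.3042 × 0.62932 = 42.36 kN.
ΣF_y = 0: O_y + T·sin51° − 45 − 45 = 0 → O_y = 90 − 67.3042 × 0.777146 = 37.69 kN.

T = 67.30 kN, O_x = 42.36 kN, O_y = 37.69 kN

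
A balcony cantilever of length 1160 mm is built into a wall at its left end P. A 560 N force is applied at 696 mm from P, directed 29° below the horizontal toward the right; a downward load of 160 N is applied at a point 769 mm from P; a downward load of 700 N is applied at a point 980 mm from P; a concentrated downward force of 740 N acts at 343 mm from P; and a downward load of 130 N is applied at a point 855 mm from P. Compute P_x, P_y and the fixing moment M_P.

P_x = -489.8 N, P_y = 2001 N, M_P = 1363000 N·mm

ΣF_x = 0: P_x + 560·cos29° = 0 → P_x = -489.8 N.
ΣF_y = 0: P_y − 560·sin29° − 160 − 700 − 740 − 130 = 0 → P_y = 2001 N.
ΣM about P: M_P − 560·sin29°·696 − 160·769 − 700·980 − 740·343 − 130·855 = 0 → M_P = 1363000 N·mm.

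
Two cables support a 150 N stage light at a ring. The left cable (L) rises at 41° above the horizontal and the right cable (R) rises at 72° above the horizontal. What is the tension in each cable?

ΣF_x = 0: −T_L·cos41° + T_R·cos72° = 0 → T_R = 2.44229·T_L.
ΣF_y = 0: T_L·sin41° + T_R·sin72° = 150.
Substitute: T_L·(0.656059 + 2.44229·0.951057) = 150 → T_L = 50.3556 ≈ 50.36 N.
Then T_R = 2.44229 × 50.3556 = 123.0 N.

T_L = 50.36 N, T_R = 123.0 N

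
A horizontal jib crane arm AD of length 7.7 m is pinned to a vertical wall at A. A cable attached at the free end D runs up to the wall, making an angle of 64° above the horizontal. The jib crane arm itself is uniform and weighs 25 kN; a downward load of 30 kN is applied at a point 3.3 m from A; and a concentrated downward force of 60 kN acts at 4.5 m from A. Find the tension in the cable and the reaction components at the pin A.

ΣM about A: T·sin64°·7.7 − 25·3.85 − 30·3.3 − 60·4.5 = 0 → T = 465.25/(7.7·0.898794) = 67.2257 ≈ 67.23 kN.
ΣF_x = 0: A_x − T·cos64° = 0 → A_x = 67.2257 × 0.438371 = 29.47 kN.
ΣF_y = 0: A_y + T·sin64° − 25 − 30 − 60 = 0 → A_y = 115 − 67.2257 × 0.898794 = 54.58 kN.

T = 67.23 kN, A_x = 29.47 kN, A_y = 54.58 kN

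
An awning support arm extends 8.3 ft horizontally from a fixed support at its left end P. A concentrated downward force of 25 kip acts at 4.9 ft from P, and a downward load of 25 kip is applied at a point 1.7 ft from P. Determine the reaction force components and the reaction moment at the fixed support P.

P_x = 0, P_y = 50.00 kip, M_P = 165.0 kip·ft

ΣF_x = 0: P_x = 0.
ΣF_y = 0: P_y − 25 − 25 = 0 → P_y = 50.00 kip.
ΣM about P: M_P − 25·4.9 − 25·1.7 = 0 → M_P = 165.0 kip·ft.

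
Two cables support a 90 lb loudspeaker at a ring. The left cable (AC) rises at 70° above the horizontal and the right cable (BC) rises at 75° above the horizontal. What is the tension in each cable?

ΣF_x = 0: −T_AC·cos70° + T_BC·cos75° = 0 → T_BC = 1.32146·T_AC.
ΣF_y = 0: T_AC·sin70° + T_BC·sin75° = 90.
Substitute: T_AC·(0.939693 + 1.32146·0.965926) = 90 → T_AC = 40.6114 ≈ 40.61 lb.
Then T_BC = 1.32146 × 40.6114 = 53.67 lb.

T_AC = 40.61 lb, T_BC = 53.67 lb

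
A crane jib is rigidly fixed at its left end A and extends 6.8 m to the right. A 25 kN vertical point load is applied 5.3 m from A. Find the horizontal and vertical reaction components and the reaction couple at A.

A_x = 0, A_y = 25.00 kN, M_A = 132.5 kN·m

ΣF_x = 0: A_x = 0.
ΣF_y = 0: A_y − 25 = 0 → A_y = 25.00 kN.
ΣM about A: M_A − 25·5.3 = 0 → M_A = 132.5 kN·m.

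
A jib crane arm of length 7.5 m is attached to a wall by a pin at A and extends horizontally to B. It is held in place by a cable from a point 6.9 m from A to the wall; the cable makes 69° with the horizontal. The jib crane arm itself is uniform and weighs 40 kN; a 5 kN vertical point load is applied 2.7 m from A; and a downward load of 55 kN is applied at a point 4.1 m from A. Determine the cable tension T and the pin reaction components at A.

ΣM about A: T·sin69°·6.9 − 40·3.75 − 5·2.7 − 55·4.1 = 0 → T = 389/(6.9·0.93358) = 60.3878 ≈ 60.39 kN.
ΣF_x = 0: A_x − T·cos69° = 0 → A_x = 60.3878 × 0.358368 = 21.64 kN.
ΣF_y = 0: A_y + T·sin69° − 40 − 5 − 55 = 0 → A_y = 100 − 60.3878 × 0.93358 = 43.62 kN.

T = 60.39 kN, A_x = 21.64 kN, A_y = 43.62 kN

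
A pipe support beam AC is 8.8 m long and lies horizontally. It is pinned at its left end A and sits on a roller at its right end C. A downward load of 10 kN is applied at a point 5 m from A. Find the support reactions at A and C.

ΣM about A: C_y·8.8 − 10·5 = 0 → C_y = 50/8.8 = 5.68182 ≈ 5.682 kN.
ΣF_y = 0: A_y + 5.68182 − 10 = 0 → A_y = 4.318 kN.
ΣF_x = 0: no horizontal applied forces, so A_x = 0.

A_x = 0, A_y = 4.318 kN, C_y = 5.682 kN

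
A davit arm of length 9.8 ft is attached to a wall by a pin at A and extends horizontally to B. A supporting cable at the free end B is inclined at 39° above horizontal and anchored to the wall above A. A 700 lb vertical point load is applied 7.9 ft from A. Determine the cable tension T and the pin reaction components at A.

T = 896.7 lb, A_x = 696.8 lb, A_y = 135.7 lb

ΣM about A: T·sin39°·9.8 − 700·7.9 = 0 → T = 5530/(9.8·0.62932) = 896.659 ≈ 896.7 lb.
ΣF_x = 0: A_x − T·cos39° = 0 → A_x = 896.659 × 0.777146 = 696.8 lb.
ΣF_y = 0: A_y + T·sin39° − 700 = 0 → A_y = 700 − 896.659 × 0.62932 = 135.7 lb.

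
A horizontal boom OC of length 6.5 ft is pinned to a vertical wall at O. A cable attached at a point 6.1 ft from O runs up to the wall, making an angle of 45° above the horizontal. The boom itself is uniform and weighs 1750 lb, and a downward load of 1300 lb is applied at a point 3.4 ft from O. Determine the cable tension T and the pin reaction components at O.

T = 2343 lb, O_x = 1657 lb, O_y = 1393 lb

ΣM about O: T·sin45°·6.1 − 1750·3.25 − 1300·3.4 = 0 → T = 10107.5/(6.1·0.707107) = 2343.3 ≈ 2343 lb.
ΣF_x = 0: O_x − T·cos45° = 0 → O_x = 2343.3 × 0.707107 = 1657 lb.
ΣF_y = 0: O_y + T·sin45° − 1750 − 1300 = 0 → O_y = 3050 − 2343.3 × 0.707107 = 1393 lb.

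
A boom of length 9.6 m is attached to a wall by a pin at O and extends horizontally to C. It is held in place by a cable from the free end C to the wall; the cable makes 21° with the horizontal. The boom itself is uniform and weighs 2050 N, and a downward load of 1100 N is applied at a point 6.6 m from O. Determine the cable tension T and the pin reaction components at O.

T = 4970 N, O_x = 4640 N, O_y = 1369 N

ΣM about O: T·sin21°·9.6 − 2050·4.8 − 1100·6.6 = 0 → T = 17100/(9.6·0.358368) = 4970.45 ≈ 4970 N.
ΣF_x = 0: O_x − T·cos21° = 0 → O_x = 4970.45 × 0.93358 = 4640 N.
ΣF_y = 0: O_y + T·sin21° − 2050 − 1100 = 0 → O_y = 3150 − 4970.45 × 0.358368 = 1369 N.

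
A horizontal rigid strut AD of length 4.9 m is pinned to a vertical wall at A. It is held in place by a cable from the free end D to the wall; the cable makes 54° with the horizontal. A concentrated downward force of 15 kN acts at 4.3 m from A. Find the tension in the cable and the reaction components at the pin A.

T = 16.27 kN, A_x = 9.564 kN, A_y = 1.837 kN

ΣM about A: T·sin54°·4.9 − 15·4.3 = 0 → T = 64.5/(4.9·0.809017) = 16.2707 ≈ 16.27 kN.
ΣF_x = 0: A_x − T·cos54° = 0 → A_x = 16.2707 × 0.587785 = 9.564 kN.
ΣF_y = 0: A_y + T·sin54° − 15 = 0 → A_y = 15 − 16.2707 × 0.809017 = 1.837 kN.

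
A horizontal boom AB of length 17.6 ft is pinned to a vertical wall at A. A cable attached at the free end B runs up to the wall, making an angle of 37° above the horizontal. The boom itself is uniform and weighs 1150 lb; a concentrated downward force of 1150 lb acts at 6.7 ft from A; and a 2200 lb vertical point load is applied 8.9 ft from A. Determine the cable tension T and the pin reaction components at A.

T = 3531 lb, A_x = 2820 lb, A_y = 2375 lb

ΣM about A: T·sin37°·17.6 − 1150·8.8 − 1150·6.7 − 2200·8.9 = 0 → T = 37405/(17.6·0.601815) = 3531.46 ≈ 3531 lb.
ΣF_x = 0: A_x − T·cos37° = 0 → A_x = 3531.46 × 0.798636 = 2820 lb.
ΣF_y = 0: A_y + T·sin37° − 1150 − 1150 − 2200 = 0 → A_y = 4500 − 3531.46 × 0.601815 = 2375 lb.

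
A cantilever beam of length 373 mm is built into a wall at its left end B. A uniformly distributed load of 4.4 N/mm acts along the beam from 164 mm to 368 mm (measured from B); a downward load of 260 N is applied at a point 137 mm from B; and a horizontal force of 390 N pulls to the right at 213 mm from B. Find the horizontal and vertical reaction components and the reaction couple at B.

B_x = -390.0 N, B_y = 1158 N, M_B = 274400 N·mm

Resultant of the distributed load: 4.4 × 204 = 897.6 N at 266 mm from B.
ΣF_x = 0: B_x + 390 = 0 → B_x = -390.0 N.
ΣF_y = 0: B_y − 4.4·204 − 260 = 0 → B_y = 1158 N.
ΣM about B: M_B − (4.4·204)·266 − 260·137 = 0 → M_B = 274400 N·mm.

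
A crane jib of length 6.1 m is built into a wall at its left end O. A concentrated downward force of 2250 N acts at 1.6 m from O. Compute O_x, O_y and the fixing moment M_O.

ΣF_x = 0: O_x = 0.
ΣF_y = 0: O_y − 2250 = 0 → O_y = 2250 N.
ΣM about O: M_O − 2250·1.6 = 0 → M_O = 3600 N·m.

O_x = 0, O_y = 2250 N, M_O = 3600 N·m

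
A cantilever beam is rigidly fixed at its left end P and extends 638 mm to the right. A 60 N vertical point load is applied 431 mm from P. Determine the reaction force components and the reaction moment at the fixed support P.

ΣF_x = 0: P_x = 0.
ΣF_y = 0: P_y − 60 = 0 → P_y = 60.00 N.
ΣM about P: M_P − 60·431 = 0 → M_P = 25860 N·mm.

P_x = 0, P_y = 60.00 N, M_P = 25860 N·mm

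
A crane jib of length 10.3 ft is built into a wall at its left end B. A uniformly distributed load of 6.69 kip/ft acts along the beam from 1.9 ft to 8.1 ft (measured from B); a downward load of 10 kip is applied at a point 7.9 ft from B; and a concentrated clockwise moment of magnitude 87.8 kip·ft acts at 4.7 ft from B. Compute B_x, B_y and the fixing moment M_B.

B_x = 0, B_y = 51.48 kip, M_B = 374.2 kip·ft

Resultant of the distributed load: 6.69 × 6.2 = 41.478 kip at 5 ft from B.
ΣF_x = 0: B_x = 0.
ΣF_y = 0: B_y − 6.69·6.2 − 10 = 0 → B_y = 51.48 kip.
ΣM about B: M_B − (6.69·6.2)·5 − 10·7.9 − 87.8 = 0 → M_B = 374.2 kip·ft.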